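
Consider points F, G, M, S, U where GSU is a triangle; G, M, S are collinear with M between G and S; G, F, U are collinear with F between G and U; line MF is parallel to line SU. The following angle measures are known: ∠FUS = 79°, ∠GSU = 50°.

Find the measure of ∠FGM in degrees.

1. ∠GUS = 79°  [F on ray UG]
2. ∠SGU = 51°  [△GSU]
3. ∠FGM = 51°  [M on GS, F on GU]

∠FGM = 51°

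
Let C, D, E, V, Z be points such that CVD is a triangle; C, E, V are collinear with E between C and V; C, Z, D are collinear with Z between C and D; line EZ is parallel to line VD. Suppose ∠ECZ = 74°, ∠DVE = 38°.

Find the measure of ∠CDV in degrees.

∠CDV = 68°

1. ∠DCV = 74°  [E on CV, Z on CD]
2. ∠CVD = 38°  [E on ray VC]
3. ∠CDV = 68°  [△CVD]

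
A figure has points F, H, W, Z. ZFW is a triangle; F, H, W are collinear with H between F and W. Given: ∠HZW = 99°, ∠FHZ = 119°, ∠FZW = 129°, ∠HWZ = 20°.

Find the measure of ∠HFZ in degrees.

1. ∠FWZ = 20°  [H on ray WF]
2. ∠WFZ = 31°  [△ZFW]
3. ∠HFZ = 31°  [H on ray FW]

∠HFZ = 31°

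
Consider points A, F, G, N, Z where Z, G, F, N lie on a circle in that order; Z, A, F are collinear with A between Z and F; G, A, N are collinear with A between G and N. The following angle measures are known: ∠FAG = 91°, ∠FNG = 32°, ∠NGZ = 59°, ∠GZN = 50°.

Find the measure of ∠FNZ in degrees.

∠FNZ = 103°

1. ∠NAZ = 91°  [vertical angles at A]
2. ∠NFZ = 59°  [same arc ZN]
3. ∠GNZ = 71°  [△ZGN]
4. ∠FZN = 18°  [△ZAN]
5. ∠FNZ = 103°  [△ZFN]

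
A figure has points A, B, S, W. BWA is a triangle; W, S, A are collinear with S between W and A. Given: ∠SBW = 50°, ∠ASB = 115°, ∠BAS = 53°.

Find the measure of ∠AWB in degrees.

∠AWB = 65°

1. ∠BSW = 65°  [linear pair at S on WA]
2. ∠BWS = 65°  [△BWS]
3. ∠AWB = 65°  [S on ray WA]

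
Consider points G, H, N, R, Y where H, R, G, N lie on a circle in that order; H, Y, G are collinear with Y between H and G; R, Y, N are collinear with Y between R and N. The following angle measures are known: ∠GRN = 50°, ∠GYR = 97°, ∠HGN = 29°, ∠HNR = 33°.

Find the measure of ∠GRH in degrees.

∠GRH = 79°

1. ∠GHN = 50°  [same arc GN]
2. ∠GNH = 101°  [△HGN]
3. ∠GRH = 79°  [cyclic HRGN, opposite ∠R+∠N]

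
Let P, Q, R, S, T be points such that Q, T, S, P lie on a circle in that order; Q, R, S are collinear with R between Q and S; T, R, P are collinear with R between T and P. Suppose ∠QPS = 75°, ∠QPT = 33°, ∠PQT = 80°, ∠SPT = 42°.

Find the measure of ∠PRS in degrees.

∠PRS = 71°

1. ∠PTQ = 67°  [△QTP]
2. ∠PSQ = 67°  [same arc QP]
3. ∠PRS = 71°  [△SRP]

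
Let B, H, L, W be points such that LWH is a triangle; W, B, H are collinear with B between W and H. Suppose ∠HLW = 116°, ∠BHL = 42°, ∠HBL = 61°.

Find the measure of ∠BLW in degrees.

1. ∠LHW = 42°  [B on ray HW]
2. ∠LBW = 119°  [linear pair at B on WH]
3. ∠HWL = 22°  [△LWH]
4. ∠BWL = 22°  [B on ray WH]
5. ∠BLW = 39°  [△LWB]

∠BLW = 39°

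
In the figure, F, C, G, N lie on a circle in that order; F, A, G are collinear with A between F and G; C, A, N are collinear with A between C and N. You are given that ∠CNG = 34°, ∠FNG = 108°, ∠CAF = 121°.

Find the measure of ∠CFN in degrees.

1. ∠CFG = 34°  [same arc CG]
2. ∠FCG = 72°  [cyclic FCGN, opposite ∠C+∠N]
3. ∠FCN = 25°  [△FAC]
4. ∠CGF = 74°  [△FCG]
5. ∠CNF = 74°  [same arc FC]
6. ∠CFN = 81°  [△FCN]

∠CFN = 81°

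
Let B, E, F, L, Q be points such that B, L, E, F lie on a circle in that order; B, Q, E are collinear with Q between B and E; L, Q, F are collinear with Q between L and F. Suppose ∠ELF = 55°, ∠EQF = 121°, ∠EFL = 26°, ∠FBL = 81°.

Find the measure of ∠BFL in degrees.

1. ∠EBF = 55°  [same arc EF]
2. ∠BQF = 59°  [linear pair at Q on BE]
3. ∠BFL = 66°  [△BQF]

∠BFL = 66°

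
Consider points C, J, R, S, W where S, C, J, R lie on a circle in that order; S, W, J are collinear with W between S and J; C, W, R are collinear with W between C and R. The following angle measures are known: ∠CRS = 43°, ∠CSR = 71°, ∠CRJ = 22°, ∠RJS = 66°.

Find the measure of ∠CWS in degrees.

1. ∠RCS = 66°  [△SCR]
2. ∠CSJ = 22°  [same arc CJ]
3. ∠CWS = 92°  [△SWC]

∠CWS = 92°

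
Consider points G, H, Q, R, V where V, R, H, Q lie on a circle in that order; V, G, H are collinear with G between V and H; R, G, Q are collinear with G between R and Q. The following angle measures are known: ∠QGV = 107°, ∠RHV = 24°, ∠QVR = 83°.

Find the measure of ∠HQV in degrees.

∠HQV = 58°

1. ∠RQV = 24°  [same arc VR]
2. ∠QRV = 73°  [△VRQ]
3. ∠HVQ = 49°  [△VGQ]
4. ∠QHV = 73°  [same arc VQ]
5. ∠HQV = 58°  [△VHQ]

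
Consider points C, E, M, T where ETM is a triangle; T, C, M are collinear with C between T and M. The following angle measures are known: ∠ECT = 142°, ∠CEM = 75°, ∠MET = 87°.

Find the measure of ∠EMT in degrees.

∠EMT = 67°

1. ∠ECM = 38°  [linear pair at C on TM]
2. ∠CME = 67°  [△ECM]
3. ∠EMT = 67°  [C on ray MT]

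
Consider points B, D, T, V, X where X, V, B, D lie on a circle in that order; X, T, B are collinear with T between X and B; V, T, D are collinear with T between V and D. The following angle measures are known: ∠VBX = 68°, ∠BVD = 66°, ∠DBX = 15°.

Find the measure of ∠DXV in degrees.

1. ∠VDX = 68°  [same arc XV]
2. ∠DVX = 15°  [same arc XD]
3. ∠DXV = 97°  [△XVD]

∠DXV = 97°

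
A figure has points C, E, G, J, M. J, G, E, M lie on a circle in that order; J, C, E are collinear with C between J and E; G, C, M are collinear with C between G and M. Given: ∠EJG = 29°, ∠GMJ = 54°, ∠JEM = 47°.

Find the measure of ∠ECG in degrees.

∠ECG = 76°

1. ∠JGM = 47°  [same arc JM]
2. ∠GCJ = 104°  [△JCG]
3. ∠ECG = 76°  [linear pair at C on JE]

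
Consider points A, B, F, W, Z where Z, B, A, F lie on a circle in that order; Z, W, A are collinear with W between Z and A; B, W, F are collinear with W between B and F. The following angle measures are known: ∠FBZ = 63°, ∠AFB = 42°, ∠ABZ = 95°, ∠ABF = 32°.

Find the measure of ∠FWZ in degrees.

∠FWZ = 105°

1. ∠FAZ = 63°  [same arc ZF]
2. ∠AWF = 75°  [△AWF]
3. ∠FWZ = 105°  [linear pair at W on ZA]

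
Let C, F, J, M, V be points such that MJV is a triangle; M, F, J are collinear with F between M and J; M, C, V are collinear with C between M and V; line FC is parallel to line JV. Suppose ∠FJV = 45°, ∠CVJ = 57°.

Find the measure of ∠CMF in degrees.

∠CMF = 78°

1. ∠MJV = 45°  [F on ray JM]
2. ∠JVM = 57°  [C on ray VM]
3. ∠JMV = 78°  [△MJV]
4. ∠CMF = 78°  [F on MJ, C on MV]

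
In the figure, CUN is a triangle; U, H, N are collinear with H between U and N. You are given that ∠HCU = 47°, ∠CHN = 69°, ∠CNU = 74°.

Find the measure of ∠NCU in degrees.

1. ∠CHU = 111°  [linear pair at H on UN]
2. ∠CUH = 22°  [△CUH]
3. ∠CUN = 22°  [H on ray UN]
4. ∠NCU = 84°  [△CUN]

∠NCU = 84°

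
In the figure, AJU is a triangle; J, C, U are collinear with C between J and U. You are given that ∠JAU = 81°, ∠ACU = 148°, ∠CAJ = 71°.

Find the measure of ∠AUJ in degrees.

1. ∠ACJ = 32°  [linear pair at C on JU]
2. ∠AJC = 77°  [△AJC]
3. ∠AJU = 77°  [C on ray JU]
4. ∠AUJ = 22°  [△AJU]

∠AUJ = 22°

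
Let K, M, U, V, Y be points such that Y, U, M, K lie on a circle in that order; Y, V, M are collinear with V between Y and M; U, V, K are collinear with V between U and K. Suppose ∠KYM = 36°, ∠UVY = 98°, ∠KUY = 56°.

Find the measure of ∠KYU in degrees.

1. ∠KUM = 36°  [same arc MK]
2. ∠MVU = 82°  [linear pair at V on YM]
3. ∠UMY = 62°  [△UVM]
4. ∠UKY = 62°  [same arc YU]
5. ∠KYU = 62°  [△YUK]

∠KYU = 62°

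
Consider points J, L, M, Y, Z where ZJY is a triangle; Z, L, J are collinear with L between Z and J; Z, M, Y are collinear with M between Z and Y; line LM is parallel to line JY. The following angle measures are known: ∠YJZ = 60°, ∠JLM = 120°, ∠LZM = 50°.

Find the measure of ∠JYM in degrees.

∠JYM = 70°

1. ∠MLZ = 60°  [LM∥JY, corresponding at L]
2. ∠LMZ = 70°  [△ZLM]
3. ∠LMY = 110°  [linear pair at M on ZY]
4. ∠JYM = 70°  [LM∥JY, co-interior at Y–M]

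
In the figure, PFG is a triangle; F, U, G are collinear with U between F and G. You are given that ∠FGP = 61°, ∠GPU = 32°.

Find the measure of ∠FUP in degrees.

1. ∠PGU = 61°  [U on ray GF]
2. ∠GUP = 87°  [△PUG]
3. ∠FUP = 93°  [linear pair at U on FG]

∠FUP = 93°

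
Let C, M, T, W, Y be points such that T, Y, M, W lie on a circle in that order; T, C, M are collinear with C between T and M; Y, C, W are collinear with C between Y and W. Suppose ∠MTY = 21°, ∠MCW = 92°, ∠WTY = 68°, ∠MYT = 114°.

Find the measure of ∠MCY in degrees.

1. ∠MWY = 21°  [same arc YM]
2. ∠TMY = 45°  [△TYM]
3. ∠WMY = 112°  [cyclic TYMW, opposite ∠T+∠M]
4. ∠MYW = 47°  [△YMW]
5. ∠MCY = 88°  [△YCM]

∠MCY = 88°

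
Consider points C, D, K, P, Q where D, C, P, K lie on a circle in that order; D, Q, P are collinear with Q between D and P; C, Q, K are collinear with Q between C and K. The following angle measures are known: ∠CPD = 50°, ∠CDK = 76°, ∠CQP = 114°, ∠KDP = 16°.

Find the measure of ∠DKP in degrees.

∠DKP = 110°

1. ∠CKD = 50°  [same arc DC]
2. ∠DCK = 54°  [△DCK]
3. ∠DPK = 54°  [same arc DK]
4. ∠DKP = 110°  [△DPK]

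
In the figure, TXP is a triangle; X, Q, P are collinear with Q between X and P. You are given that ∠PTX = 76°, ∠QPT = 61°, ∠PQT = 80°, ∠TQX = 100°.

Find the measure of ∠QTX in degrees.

∠QTX = 37°

1. ∠TPX = 61°  [Q on ray PX]
2. ∠PXT = 43°  [△TXP]
3. ∠QXT = 43°  [Q on ray XP]
4. ∠QTX = 37°  [△TXQ]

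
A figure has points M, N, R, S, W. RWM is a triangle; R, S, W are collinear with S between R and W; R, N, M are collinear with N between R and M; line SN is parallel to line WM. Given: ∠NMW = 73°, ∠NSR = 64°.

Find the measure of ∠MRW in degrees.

1. ∠RMW = 73°  [N on ray MR]
2. ∠MWR = 64°  [SN∥WM, corresponding at S]
3. ∠MRW = 43°  [△RWM]

∠MRW = 43°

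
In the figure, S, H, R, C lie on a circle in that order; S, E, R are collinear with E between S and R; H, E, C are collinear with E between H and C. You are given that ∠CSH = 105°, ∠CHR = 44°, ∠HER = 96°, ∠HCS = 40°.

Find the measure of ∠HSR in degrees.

∠HSR = 61°

1. ∠CHS = 35°  [△SHC]
2. ∠HES = 84°  [linear pair at E on SR]
3. ∠HSR = 61°  [△SEH]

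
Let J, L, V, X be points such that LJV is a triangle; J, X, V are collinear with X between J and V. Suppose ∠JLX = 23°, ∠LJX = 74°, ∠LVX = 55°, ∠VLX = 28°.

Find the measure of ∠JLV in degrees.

1. ∠LJV = 74°  [X on ray JV]
2. ∠JVL = 55°  [X on ray VJ]
3. ∠JLV = 51°  [△LJV]

∠JLV = 51°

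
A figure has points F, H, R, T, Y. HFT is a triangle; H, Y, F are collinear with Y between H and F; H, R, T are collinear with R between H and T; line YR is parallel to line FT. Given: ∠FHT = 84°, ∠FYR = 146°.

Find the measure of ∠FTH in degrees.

∠FTH = 62°

1. ∠RHY = 84°  [Y on HF, R on HT]
2. ∠HYR = 34°  [linear pair at Y on HF]
3. ∠HRY = 62°  [△HYR]
4. ∠FTH = 62°  [YR∥FT, corresponding at R]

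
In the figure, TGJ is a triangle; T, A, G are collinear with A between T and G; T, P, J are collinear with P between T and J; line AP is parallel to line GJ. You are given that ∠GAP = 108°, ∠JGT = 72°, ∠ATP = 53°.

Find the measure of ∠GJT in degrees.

∠GJT = 55°

1. ∠PAT = 72°  [linear pair at A on TG]
2. ∠APT = 55°  [△TAP]
3. ∠GJT = 55°  [AP∥GJ, corresponding at P]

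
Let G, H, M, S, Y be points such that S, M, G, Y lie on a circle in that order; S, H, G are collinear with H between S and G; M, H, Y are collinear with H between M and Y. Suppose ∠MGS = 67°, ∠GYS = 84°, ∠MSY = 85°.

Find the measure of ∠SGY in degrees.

1. ∠MYS = 67°  [same arc SM]
2. ∠SMY = 28°  [△SMY]
3. ∠SGY = 28°  [same arc SY]

∠SGY = 28°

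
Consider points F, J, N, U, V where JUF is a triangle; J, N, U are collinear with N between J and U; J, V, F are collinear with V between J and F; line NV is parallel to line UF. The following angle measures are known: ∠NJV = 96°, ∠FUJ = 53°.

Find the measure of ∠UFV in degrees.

1. ∠FJU = 96°  [N on JU, V on JF]
2. ∠JFU = 31°  [△JUF]
3. ∠UFV = 31°  [V on ray FJ]

∠UFV = 31°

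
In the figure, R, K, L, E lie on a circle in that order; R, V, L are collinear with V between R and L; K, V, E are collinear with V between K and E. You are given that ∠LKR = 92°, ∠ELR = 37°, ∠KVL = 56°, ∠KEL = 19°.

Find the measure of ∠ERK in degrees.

∠ERK = 74°

1. ∠LER = 88°  [cyclic RKLE, opposite ∠K+∠E]
2. ∠EKR = 37°  [same arc RE]
3. ∠ERL = 55°  [△RLE]
4. ∠EVR = 56°  [vertical angles at V]
5. ∠KER = 69°  [△RVE]
6. ∠ERK = 74°  [△RKE]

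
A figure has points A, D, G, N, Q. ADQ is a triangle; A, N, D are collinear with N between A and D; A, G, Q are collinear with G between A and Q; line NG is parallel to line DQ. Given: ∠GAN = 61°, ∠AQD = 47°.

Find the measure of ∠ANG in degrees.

1. ∠DAQ = 61°  [N on AD, G on AQ]
2. ∠ADQ = 72°  [△ADQ]
3. ∠ANG = 72°  [NG∥DQ, corresponding at N]

∠ANG = 72°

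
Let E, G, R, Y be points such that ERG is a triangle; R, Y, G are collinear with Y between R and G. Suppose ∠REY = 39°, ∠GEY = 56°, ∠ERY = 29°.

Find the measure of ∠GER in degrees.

∠GER = 95°

1. ∠EYR = 112°  [△ERY]
2. ∠ERG = 29°  [Y on ray RG]
3. ∠EYG = 68°  [linear pair at Y on RG]
4. ∠EGY = 56°  [△EYG]
5. ∠EGR = 56°  [Y on ray GR]
6. ∠GER = 95°  [△ERG]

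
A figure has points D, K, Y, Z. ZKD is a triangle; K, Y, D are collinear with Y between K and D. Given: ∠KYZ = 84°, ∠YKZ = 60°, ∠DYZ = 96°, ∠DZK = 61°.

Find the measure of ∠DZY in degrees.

∠DZY = 25°

1. ∠DKZ = 60°  [Y on ray KD]
2. ∠KDZ = 59°  [△ZKD]
3. ∠YDZ = 59°  [Y on ray DK]
4. ∠DZY = 25°  [△ZYD]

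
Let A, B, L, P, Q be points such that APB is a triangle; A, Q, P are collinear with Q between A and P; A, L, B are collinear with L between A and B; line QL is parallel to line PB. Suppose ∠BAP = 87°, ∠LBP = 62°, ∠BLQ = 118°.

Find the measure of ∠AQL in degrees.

∠AQL = 31°

1. ∠LAQ = 87°  [Q on AP, L on AB]
2. ∠ALQ = 62°  [linear pair at L on AB]
3. ∠AQL = 31°  [△AQL]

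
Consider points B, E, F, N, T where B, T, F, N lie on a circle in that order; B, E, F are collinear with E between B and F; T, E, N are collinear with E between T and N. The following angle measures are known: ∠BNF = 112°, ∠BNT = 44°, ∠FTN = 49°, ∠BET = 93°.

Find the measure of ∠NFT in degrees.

1. ∠FBN = 49°  [same arc FN]
2. ∠FEN = 93°  [vertical angles at E]
3. ∠BFN = 19°  [△BFN]
4. ∠FNT = 68°  [△FEN]
5. ∠NFT = 63°  [△TFN]

∠NFT = 63°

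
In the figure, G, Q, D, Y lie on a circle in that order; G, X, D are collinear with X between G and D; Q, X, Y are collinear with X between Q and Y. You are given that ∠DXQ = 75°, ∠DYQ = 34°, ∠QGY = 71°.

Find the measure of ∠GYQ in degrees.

∠GYQ = 68°

1. ∠GXQ = 105°  [linear pair at X on GD]
2. ∠DGQ = 34°  [same arc QD]
3. ∠GQY = 41°  [△GXQ]
4. ∠GYQ = 68°  [△GQY]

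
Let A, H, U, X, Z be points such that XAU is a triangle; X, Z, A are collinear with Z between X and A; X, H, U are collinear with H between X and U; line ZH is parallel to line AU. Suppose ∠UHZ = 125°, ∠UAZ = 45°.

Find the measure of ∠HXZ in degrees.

∠HXZ = 80°

1. ∠XHZ = 55°  [linear pair at H on XU]
2. ∠UAX = 45°  [Z on ray AX]
3. ∠AUX = 55°  [ZH∥AU, corresponding at H]
4. ∠AXU = 80°  [△XAU]
5. ∠HXZ = 80°  [Z on XA, H on XU]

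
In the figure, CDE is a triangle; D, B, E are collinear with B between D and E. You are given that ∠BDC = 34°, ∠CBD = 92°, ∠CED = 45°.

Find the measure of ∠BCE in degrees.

1. ∠CBE = 88°  [linear pair at B on DE]
2. ∠BEC = 45°  [B on ray ED]
3. ∠BCE = 47°  [△CBE]

∠BCE = 47°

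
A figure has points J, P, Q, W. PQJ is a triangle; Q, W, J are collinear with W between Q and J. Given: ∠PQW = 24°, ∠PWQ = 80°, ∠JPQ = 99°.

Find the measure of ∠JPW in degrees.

1. ∠JQP = 24°  [W on ray QJ]
2. ∠JWP = 100°  [linear pair at W on QJ]
3. ∠PJQ = 57°  [△PQJ]
4. ∠PJW = 57°  [W on ray JQ]
5. ∠JPW = 23°  [△PWJ]

∠JPW = 23°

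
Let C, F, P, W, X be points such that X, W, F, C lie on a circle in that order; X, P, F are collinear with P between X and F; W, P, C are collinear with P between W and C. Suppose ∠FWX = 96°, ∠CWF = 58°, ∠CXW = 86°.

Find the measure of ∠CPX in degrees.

1. ∠FCX = 84°  [cyclic XWFC, opposite ∠W+∠C]
2. ∠CXF = 58°  [same arc FC]
3. ∠CFW = 94°  [cyclic XWFC, opposite ∠X+∠F]
4. ∠CFX = 38°  [△XFC]
5. ∠FCW = 28°  [△WFC]
6. ∠CPF = 114°  [△FPC]
7. ∠CPX = 66°  [linear pair at P on XF]

∠CPX = 66°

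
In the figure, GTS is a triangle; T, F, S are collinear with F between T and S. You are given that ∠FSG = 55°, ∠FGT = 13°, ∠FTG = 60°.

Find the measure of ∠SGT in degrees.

∠SGT = 65°

1. ∠GST = 55°  [F on ray ST]
2. ∠GTS = 60°  [F on ray TS]
3. ∠SGT = 65°  [△GTS]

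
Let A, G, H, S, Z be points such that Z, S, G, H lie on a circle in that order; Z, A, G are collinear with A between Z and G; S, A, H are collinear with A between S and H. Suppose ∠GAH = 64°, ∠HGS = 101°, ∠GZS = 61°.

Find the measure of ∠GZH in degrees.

∠GZH = 18°

1. ∠SAZ = 64°  [vertical angles at A]
2. ∠HAZ = 116°  [linear pair at A on ZG]
3. ∠HZS = 79°  [cyclic ZSGH, opposite ∠Z+∠G]
4. ∠HSZ = 55°  [△ZAS]
5. ∠SHZ = 46°  [△ZSH]
6. ∠GZH = 18°  [△ZAH]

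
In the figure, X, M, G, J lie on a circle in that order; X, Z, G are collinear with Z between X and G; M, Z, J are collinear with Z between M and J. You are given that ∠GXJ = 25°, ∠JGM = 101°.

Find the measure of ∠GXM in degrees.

1. ∠GMJ = 25°  [same arc GJ]
2. ∠GJM = 54°  [△MGJ]
3. ∠GXM = 54°  [same arc MG]

∠GXM = 54°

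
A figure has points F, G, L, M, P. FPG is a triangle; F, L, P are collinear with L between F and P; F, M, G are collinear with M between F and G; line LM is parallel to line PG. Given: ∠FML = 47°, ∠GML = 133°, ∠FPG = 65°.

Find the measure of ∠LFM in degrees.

1. ∠FGP = 47°  [LM∥PG, corresponding at M]
2. ∠GFP = 68°  [△FPG]
3. ∠LFM = 68°  [L on FP, M on FG]

∠LFM = 68°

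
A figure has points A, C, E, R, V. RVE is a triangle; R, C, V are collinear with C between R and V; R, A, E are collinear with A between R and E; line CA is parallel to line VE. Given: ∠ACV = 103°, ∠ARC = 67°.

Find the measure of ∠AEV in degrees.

∠AEV = 36°

1. ∠ACR = 77°  [linear pair at C on RV]
2. ∠CAR = 36°  [△RCA]
3. ∠CAE = 144°  [linear pair at A on RE]
4. ∠AEV = 36°  [CA∥VE, co-interior at E–A]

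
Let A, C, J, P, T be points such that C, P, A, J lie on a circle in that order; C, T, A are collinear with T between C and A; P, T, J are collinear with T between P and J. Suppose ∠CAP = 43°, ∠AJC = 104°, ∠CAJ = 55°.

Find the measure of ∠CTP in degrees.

∠CTP = 64°

1. ∠APC = 76°  [cyclic CPAJ, opposite ∠P+∠J]
2. ∠CPJ = 55°  [same arc CJ]
3. ∠ACP = 61°  [△CPA]
4. ∠CTP = 64°  [△CTP]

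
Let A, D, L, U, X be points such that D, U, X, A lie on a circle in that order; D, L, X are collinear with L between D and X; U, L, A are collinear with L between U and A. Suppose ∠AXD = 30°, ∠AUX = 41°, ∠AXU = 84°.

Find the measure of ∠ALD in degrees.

1. ∠AUD = 30°  [same arc DA]
2. ∠ADX = 41°  [same arc XA]
3. ∠ADU = 96°  [cyclic DUXA, opposite ∠D+∠X]
4. ∠DAU = 54°  [△DUA]
5. ∠ALD = 85°  [△DLA]

∠ALD = 85°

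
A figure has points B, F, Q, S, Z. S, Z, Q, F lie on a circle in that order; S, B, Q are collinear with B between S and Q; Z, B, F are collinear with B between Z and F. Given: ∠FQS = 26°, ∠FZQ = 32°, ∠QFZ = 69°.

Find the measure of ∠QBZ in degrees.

∠QBZ = 95°

1. ∠FZS = 26°  [same arc SF]
2. ∠QSZ = 69°  [same arc ZQ]
3. ∠SBZ = 85°  [△SBZ]
4. ∠QBZ = 95°  [linear pair at B on SQ]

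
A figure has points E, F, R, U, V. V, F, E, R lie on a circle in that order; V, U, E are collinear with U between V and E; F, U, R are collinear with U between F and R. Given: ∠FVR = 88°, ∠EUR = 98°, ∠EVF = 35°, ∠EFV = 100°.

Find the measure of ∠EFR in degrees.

∠EFR = 53°

1. ∠FER = 92°  [cyclic VFER, opposite ∠V+∠E]
2. ∠ERF = 35°  [same arc FE]
3. ∠EFR = 53°  [△FER]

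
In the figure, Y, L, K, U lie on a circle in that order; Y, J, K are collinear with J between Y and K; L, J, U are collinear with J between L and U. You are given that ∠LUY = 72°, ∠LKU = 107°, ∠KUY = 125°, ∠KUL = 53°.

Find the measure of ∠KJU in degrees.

1. ∠LYU = 73°  [cyclic YLKU, opposite ∠Y+∠K]
2. ∠KYL = 53°  [same arc LK]
3. ∠ULY = 35°  [△YLU]
4. ∠LJY = 92°  [△YJL]
5. ∠KJU = 92°  [vertical angles at J]

∠KJU = 92°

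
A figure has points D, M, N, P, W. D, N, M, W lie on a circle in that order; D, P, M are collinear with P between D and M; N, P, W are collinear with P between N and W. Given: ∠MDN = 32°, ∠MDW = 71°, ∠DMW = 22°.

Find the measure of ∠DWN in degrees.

∠DWN = 55°

1. ∠MWN = 32°  [same arc NM]
2. ∠MPW = 126°  [△MPW]
3. ∠DPW = 54°  [linear pair at P on DM]
4. ∠DWN = 55°  [△DPW]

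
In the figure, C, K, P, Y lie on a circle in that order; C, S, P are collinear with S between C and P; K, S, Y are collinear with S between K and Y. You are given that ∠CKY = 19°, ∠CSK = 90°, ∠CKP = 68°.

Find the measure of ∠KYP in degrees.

1. ∠CPY = 19°  [same arc CY]
2. ∠PSY = 90°  [vertical angles at S]
3. ∠KYP = 71°  [△PSY]

∠KYP = 71°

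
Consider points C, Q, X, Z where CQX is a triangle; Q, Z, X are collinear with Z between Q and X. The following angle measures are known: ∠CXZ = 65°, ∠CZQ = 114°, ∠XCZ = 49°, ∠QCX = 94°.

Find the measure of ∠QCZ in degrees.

∠QCZ = 45°

1. ∠CXQ = 65°  [Z on ray XQ]
2. ∠CQX = 21°  [△CQX]
3. ∠CQZ = 21°  [Z on ray QX]
4. ∠QCZ = 45°  [△CQZ]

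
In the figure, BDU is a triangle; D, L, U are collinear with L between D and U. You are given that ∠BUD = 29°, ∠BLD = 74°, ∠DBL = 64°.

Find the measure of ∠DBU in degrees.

∠DBU = 109°

1. ∠BDL = 42°  [△BDL]
2. ∠BDU = 42°  [L on ray DU]
3. ∠DBU = 109°  [△BDU]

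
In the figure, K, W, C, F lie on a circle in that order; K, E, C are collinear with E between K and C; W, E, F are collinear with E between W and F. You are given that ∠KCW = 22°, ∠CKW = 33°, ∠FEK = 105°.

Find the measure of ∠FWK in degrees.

1. ∠CFW = 33°  [same arc WC]
2. ∠CEF = 75°  [linear pair at E on KC]
3. ∠FCK = 72°  [△CEF]
4. ∠FWK = 72°  [same arc KF]

∠FWK = 72°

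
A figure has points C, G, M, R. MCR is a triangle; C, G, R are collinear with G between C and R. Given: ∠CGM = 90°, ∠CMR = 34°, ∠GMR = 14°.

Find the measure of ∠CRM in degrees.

1. ∠MGR = 90°  [linear pair at G on CR]
2. ∠GRM = 76°  [△MGR]
3. ∠CRM = 76°  [G on ray RC]

∠CRM = 76°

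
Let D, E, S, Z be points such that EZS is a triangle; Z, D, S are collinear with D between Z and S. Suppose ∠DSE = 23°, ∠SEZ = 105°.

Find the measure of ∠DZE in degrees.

∠DZE = 52°

1. ∠ESZ = 23°  [D on ray SZ]
2. ∠EZS = 52°  [△EZS]
3. ∠DZE = 52°  [D on ray ZS]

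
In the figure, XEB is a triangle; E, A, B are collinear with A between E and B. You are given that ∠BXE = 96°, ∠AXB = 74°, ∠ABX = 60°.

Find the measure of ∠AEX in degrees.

∠AEX = 24°

1. ∠EBX = 60°  [A on ray BE]
2. ∠BEX = 24°  [△XEB]
3. ∠AEX = 24°  [A on ray EB]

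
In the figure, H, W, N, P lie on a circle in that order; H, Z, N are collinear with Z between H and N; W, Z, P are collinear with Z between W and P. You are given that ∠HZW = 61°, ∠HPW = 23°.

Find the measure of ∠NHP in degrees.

1. ∠NZP = 61°  [vertical angles at Z]
2. ∠HZP = 119°  [linear pair at Z on HN]
3. ∠NHP = 38°  [△HZP]

∠NHP = 38°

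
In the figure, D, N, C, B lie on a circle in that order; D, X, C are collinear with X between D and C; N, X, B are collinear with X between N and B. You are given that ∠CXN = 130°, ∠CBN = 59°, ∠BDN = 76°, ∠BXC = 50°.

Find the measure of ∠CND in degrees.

∠CND = 88°

1. ∠CDN = 59°  [same arc NC]
2. ∠BCN = 104°  [cyclic DNCB, opposite ∠D+∠C]
3. ∠BNC = 17°  [△NCB]
4. ∠DCN = 33°  [△NXC]
5. ∠CND = 88°  [△DNC]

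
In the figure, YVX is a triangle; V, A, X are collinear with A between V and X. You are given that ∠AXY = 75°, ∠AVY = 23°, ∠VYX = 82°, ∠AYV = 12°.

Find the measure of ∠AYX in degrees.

∠AYX = 70°

1. ∠VAY = 145°  [△YVA]
2. ∠XAY = 35°  [linear pair at A on VX]
3. ∠AYX = 70°  [△YAX]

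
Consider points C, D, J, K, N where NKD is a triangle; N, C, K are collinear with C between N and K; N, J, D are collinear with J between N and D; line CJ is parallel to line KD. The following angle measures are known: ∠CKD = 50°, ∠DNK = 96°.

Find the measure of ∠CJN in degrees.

1. ∠DKN = 50°  [C on ray KN]
2. ∠KDN = 34°  [△NKD]
3. ∠CJN = 34°  [CJ∥KD, corresponding at J]

∠CJN = 34°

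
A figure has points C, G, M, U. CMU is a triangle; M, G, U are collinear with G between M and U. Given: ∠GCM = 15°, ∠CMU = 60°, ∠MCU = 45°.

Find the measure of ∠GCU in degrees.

1. ∠CUM = 75°  [△CMU]
2. ∠CMG = 60°  [G on ray MU]
3. ∠CUG = 75°  [G on ray UM]
4. ∠CGM = 105°  [△CMG]
5. ∠CGU = 75°  [linear pair at G on MU]
6. ∠GCU = 30°  [△CGU]

∠GCU = 30°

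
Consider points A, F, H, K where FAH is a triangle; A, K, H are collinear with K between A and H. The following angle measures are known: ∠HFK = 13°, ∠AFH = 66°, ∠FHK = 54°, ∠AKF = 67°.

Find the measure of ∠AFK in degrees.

1. ∠AHF = 54°  [K on ray HA]
2. ∠FAH = 60°  [△FAH]
3. ∠FAK = 60°  [K on ray AH]
4. ∠AFK = 53°  [△FAK]

∠AFK = 53°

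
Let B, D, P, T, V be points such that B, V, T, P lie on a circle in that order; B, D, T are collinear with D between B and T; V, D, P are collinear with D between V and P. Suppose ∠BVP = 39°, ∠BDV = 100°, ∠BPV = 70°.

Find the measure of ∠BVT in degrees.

1. ∠TBV = 41°  [△BDV]
2. ∠BTV = 70°  [same arc BV]
3. ∠BVT = 69°  [△BVT]

∠BVT = 69°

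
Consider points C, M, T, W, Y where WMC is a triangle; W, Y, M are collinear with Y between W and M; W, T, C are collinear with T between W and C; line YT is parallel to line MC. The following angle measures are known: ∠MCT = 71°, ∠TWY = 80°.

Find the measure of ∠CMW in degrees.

1. ∠MCW = 71°  [T on ray CW]
2. ∠CWM = 80°  [Y on WM, T on WC]
3. ∠CMW = 29°  [△WMC]

∠CMW = 29°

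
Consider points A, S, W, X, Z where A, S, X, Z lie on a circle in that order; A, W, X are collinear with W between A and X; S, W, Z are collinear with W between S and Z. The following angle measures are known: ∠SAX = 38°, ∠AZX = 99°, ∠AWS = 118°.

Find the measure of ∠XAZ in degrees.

∠XAZ = 57°

1. ∠SZX = 38°  [same arc SX]
2. ∠XWZ = 118°  [vertical angles at W]
3. ∠AXZ = 24°  [△XWZ]
4. ∠XAZ = 57°  [△AXZ]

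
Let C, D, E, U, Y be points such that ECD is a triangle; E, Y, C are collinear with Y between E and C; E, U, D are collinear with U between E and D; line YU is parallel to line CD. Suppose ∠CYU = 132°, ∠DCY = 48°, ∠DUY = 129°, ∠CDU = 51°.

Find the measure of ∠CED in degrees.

∠CED = 81°

1. ∠DCE = 48°  [Y on ray CE]
2. ∠CDE = 51°  [U on ray DE]
3. ∠CED = 81°  [△ECD]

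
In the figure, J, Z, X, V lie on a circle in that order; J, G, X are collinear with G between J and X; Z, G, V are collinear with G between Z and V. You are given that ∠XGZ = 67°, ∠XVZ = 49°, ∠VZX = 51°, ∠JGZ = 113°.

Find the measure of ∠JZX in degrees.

∠JZX = 69°

1. ∠JXZ = 62°  [△ZGX]
2. ∠XJZ = 49°  [same arc ZX]
3. ∠JZX = 69°  [△JZX]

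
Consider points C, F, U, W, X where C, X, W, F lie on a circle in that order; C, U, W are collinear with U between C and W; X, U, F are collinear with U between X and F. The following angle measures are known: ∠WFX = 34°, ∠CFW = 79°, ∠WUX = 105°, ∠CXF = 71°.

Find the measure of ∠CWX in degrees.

1. ∠WCX = 34°  [same arc XW]
2. ∠CXW = 101°  [cyclic CXWF, opposite ∠X+∠F]
3. ∠CWX = 45°  [△CXW]

∠CWX = 45°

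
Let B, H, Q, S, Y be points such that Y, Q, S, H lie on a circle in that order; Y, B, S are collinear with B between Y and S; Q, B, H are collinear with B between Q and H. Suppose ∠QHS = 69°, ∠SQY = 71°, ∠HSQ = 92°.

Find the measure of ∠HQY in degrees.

1. ∠QYS = 69°  [same arc QS]
2. ∠QSY = 40°  [△YQS]
3. ∠HYQ = 88°  [cyclic YQSH, opposite ∠Y+∠S]
4. ∠QHY = 40°  [same arc YQ]
5. ∠HQY = 52°  [△YQH]

∠HQY = 52°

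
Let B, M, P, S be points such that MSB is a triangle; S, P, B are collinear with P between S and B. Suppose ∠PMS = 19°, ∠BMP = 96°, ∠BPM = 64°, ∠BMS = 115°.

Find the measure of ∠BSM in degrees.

1. ∠MBP = 20°  [△MPB]
2. ∠MBS = 20°  [P on ray BS]
3. ∠BSM = 45°  [△MSB]

∠BSM = 45°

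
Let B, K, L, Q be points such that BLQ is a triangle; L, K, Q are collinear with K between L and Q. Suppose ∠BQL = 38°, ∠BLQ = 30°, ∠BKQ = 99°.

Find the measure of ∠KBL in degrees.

∠KBL = 69°

1. ∠BLK = 30°  [K on ray LQ]
2. ∠BKL = 81°  [linear pair at K on LQ]
3. ∠KBL = 69°  [△BLK]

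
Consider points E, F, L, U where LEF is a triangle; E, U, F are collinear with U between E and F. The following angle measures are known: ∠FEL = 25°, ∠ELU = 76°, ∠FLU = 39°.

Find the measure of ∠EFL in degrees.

1. ∠LEU = 25°  [U on ray EF]
2. ∠EUL = 79°  [△LEU]
3. ∠FUL = 101°  [linear pair at U on EF]
4. ∠LFU = 40°  [△LUF]
5. ∠EFL = 40°  [U on ray FE]

∠EFL = 40°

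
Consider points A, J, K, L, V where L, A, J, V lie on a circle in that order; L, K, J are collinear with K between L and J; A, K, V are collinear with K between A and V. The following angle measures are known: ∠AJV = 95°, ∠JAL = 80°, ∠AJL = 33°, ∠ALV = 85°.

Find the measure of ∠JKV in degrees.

1. ∠ALJ = 67°  [△LAJ]
2. ∠AVL = 33°  [same arc LA]
3. ∠LAV = 62°  [△LAV]
4. ∠AVJ = 67°  [same arc AJ]
5. ∠LJV = 62°  [same arc LV]
6. ∠JKV = 51°  [△JKV]

∠JKV = 51°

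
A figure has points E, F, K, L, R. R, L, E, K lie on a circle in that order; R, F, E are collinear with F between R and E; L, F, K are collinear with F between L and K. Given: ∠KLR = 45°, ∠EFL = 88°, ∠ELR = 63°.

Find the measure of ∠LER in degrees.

∠LER = 74°

1. ∠KER = 45°  [same arc RK]
2. ∠KFR = 88°  [vertical angles at F]
3. ∠EKR = 117°  [cyclic RLEK, opposite ∠L+∠K]
4. ∠ERK = 18°  [△REK]
5. ∠LKR = 74°  [△RFK]
6. ∠LER = 74°  [same arc RL]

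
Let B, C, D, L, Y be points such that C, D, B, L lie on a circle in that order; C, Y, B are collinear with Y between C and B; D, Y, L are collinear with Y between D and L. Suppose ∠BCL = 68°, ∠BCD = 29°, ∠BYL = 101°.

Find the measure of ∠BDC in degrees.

∠BDC = 118°

1. ∠BLD = 29°  [same arc DB]
2. ∠CBL = 50°  [△BYL]
3. ∠BLC = 62°  [△CBL]
4. ∠BDC = 118°  [cyclic CDBL, opposite ∠D+∠L]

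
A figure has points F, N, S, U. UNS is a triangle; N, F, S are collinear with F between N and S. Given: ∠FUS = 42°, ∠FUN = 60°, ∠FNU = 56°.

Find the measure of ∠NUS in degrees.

∠NUS = 102°

1. ∠NFU = 64°  [△UNF]
2. ∠SNU = 56°  [F on ray NS]
3. ∠SFU = 116°  [linear pair at F on NS]
4. ∠FSU = 22°  [△UFS]
5. ∠NSU = 22°  [F on ray SN]
6. ∠NUS = 102°  [△UNS]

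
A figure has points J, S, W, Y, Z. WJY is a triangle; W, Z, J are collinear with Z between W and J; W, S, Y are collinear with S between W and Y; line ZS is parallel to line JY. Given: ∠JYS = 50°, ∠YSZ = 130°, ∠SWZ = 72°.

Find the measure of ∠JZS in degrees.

1. ∠WSZ = 50°  [linear pair at S on WY]
2. ∠SZW = 58°  [△WZS]
3. ∠JZS = 122°  [linear pair at Z on WJ]

∠JZS = 122°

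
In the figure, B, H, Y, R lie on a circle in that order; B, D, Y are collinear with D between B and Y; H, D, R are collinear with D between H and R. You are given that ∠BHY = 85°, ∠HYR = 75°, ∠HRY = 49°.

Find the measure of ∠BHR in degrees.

1. ∠BRY = 95°  [cyclic BHYR, opposite ∠H+∠R]
2. ∠RHY = 56°  [△HYR]
3. ∠RBY = 56°  [same arc YR]
4. ∠BYR = 29°  [△BYR]
5. ∠BHR = 29°  [same arc BR]

∠BHR = 29°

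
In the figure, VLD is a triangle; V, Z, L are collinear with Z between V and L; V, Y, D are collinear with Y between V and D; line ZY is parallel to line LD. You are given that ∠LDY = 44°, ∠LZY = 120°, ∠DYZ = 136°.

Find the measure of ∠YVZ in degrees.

∠YVZ = 76°

1. ∠VZY = 60°  [linear pair at Z on VL]
2. ∠VYZ = 44°  [linear pair at Y on VD]
3. ∠YVZ = 76°  [△VZY]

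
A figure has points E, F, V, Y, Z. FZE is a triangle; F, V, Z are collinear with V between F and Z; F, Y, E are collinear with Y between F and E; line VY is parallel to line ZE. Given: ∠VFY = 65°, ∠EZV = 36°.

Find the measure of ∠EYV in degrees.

1. ∠EFZ = 65°  [V on FZ, Y on FE]
2. ∠EZF = 36°  [V on ray ZF]
3. ∠FEZ = 79°  [△FZE]
4. ∠FYV = 79°  [VY∥ZE, corresponding at Y]
5. ∠EYV = 101°  [linear pair at Y on FE]

∠EYV = 101°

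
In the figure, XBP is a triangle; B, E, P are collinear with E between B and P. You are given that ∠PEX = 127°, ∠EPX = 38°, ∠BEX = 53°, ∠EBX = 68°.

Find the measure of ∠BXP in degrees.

1. ∠BPX = 38°  [E on ray PB]
2. ∠PBX = 68°  [E on ray BP]
3. ∠BXP = 74°  [△XBP]

∠BXP = 74°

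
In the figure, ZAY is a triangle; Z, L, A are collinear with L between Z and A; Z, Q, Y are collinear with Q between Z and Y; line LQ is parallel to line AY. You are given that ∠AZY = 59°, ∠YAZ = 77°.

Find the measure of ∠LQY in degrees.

∠LQY = 136°

1. ∠AYZ = 44°  [△ZAY]
2. ∠LQZ = 44°  [LQ∥AY, corresponding at Q]
3. ∠LQY = 136°  [linear pair at Q on ZY]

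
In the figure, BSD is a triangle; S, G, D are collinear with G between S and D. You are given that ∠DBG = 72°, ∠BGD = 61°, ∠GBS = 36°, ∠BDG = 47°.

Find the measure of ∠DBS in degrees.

1. ∠BGS = 119°  [linear pair at G on SD]
2. ∠BSG = 25°  [△BSG]
3. ∠BDS = 47°  [G on ray DS]
4. ∠BSD = 25°  [G on ray SD]
5. ∠DBS = 108°  [△BSD]

∠DBS = 108°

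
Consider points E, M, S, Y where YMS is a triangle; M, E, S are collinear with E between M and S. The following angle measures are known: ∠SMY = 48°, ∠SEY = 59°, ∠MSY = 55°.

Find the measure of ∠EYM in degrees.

1. ∠EMY = 48°  [E on ray MS]
2. ∠MEY = 121°  [linear pair at E on MS]
3. ∠EYM = 11°  [△YME]

∠EYM = 11°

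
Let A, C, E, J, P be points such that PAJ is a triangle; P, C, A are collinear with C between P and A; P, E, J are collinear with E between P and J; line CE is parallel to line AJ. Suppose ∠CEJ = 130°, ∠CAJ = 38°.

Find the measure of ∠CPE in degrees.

1. ∠CEP = 50°  [linear pair at E on PJ]
2. ∠JAP = 38°  [C on ray AP]
3. ∠AJP = 50°  [CE∥AJ, corresponding at E]
4. ∠APJ = 92°  [△PAJ]
5. ∠CPE = 92°  [C on PA, E on PJ]

∠CPE = 92°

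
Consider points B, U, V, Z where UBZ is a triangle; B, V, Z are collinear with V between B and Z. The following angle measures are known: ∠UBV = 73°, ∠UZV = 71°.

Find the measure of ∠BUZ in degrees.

1. ∠UBZ = 73°  [V on ray BZ]
2. ∠BZU = 71°  [V on ray ZB]
3. ∠BUZ = 36°  [△UBZ]

∠BUZ = 36°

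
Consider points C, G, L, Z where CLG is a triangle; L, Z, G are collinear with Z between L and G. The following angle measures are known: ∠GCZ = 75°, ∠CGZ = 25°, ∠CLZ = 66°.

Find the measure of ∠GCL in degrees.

1. ∠CGL = 25°  [Z on ray GL]
2. ∠CLG = 66°  [Z on ray LG]
3. ∠GCL = 89°  [△CLG]

∠GCL = 89°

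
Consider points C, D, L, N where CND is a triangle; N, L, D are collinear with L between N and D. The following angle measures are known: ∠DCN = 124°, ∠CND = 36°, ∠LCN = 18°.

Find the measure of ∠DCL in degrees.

∠DCL = 106°

1. ∠CDN = 20°  [△CND]
2. ∠CNL = 36°  [L on ray ND]
3. ∠CLN = 126°  [△CNL]
4. ∠CDL = 20°  [L on ray DN]
5. ∠CLD = 54°  [linear pair at L on ND]
6. ∠DCL = 106°  [△CLD]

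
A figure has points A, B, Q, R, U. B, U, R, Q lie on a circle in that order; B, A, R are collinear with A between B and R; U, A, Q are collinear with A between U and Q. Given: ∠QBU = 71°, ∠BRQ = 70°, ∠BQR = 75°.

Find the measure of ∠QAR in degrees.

1. ∠BUQ = 70°  [same arc BQ]
2. ∠QBR = 35°  [△BRQ]
3. ∠BQU = 39°  [△BUQ]
4. ∠BAQ = 106°  [△BAQ]
5. ∠QAR = 74°  [linear pair at A on BR]

∠QAR = 74°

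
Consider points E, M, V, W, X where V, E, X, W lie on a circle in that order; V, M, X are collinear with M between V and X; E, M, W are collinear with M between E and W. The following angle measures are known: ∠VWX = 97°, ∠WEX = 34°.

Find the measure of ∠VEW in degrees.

∠VEW = 49°

1. ∠WVX = 34°  [same arc XW]
2. ∠VXW = 49°  [△VXW]
3. ∠VEW = 49°  [same arc VW]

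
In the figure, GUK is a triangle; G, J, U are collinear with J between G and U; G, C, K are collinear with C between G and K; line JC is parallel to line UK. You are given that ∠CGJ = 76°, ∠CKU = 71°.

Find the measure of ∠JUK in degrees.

1. ∠KGU = 76°  [J on GU, C on GK]
2. ∠GKU = 71°  [C on ray KG]
3. ∠GUK = 33°  [△GUK]
4. ∠JUK = 33°  [J on ray UG]

∠JUK = 33°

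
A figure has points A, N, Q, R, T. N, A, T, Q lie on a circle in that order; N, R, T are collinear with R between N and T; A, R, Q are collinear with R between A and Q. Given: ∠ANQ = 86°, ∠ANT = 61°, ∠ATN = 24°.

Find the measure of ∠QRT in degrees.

1. ∠ATQ = 94°  [cyclic NATQ, opposite ∠N+∠T]
2. ∠AQT = 61°  [same arc AT]
3. ∠NAT = 95°  [△NAT]
4. ∠QAT = 25°  [△ATQ]
5. ∠NQT = 85°  [cyclic NATQ, opposite ∠A+∠Q]
6. ∠QNT = 25°  [same arc TQ]
7. ∠NTQ = 70°  [△NTQ]
8. ∠QRT = 49°  [△TRQ]

∠QRT = 49°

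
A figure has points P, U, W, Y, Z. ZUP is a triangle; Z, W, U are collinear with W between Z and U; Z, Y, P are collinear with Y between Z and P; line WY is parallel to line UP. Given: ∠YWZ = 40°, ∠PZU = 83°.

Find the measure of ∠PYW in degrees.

1. ∠PUZ = 40°  [WY∥UP, corresponding at W]
2. ∠UPZ = 57°  [△ZUP]
3. ∠WYZ = 57°  [WY∥UP, corresponding at Y]
4. ∠PYW = 123°  [linear pair at Y on ZP]

∠PYW = 123°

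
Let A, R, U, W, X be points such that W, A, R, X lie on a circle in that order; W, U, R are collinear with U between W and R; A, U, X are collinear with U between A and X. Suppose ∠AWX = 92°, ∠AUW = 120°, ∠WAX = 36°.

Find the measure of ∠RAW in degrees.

∠RAW = 104°

1. ∠AXW = 52°  [△WAX]
2. ∠AWR = 24°  [△WUA]
3. ∠ARW = 52°  [same arc WA]
4. ∠RAW = 104°  [△WAR]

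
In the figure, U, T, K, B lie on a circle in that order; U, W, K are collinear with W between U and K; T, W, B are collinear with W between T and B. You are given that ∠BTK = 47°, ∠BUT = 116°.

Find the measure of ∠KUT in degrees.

1. ∠BKT = 64°  [cyclic UTKB, opposite ∠U+∠K]
2. ∠KBT = 69°  [△TKB]
3. ∠KUT = 69°  [same arc TK]

∠KUT = 69°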